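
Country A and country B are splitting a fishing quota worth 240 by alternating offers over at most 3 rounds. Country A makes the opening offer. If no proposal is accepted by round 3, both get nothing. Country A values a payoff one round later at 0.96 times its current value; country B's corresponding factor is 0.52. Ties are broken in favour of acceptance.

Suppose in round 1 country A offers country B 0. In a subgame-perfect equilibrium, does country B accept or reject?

Work out country B's continuation value if the offer is rejected.
Round 3 (country A proposes): country B will accept anything ≥ 0, so country A offers 0 and keeps 240.
Round 2 (country B proposes): country A can get 240 next round, worth 0.96 × 240 = 230.4 now. Country B offers 230.4 and keeps 240 − 230.4 = 9.6.
So by rejecting in round 1, country B gets 9.6 next round, worth 0.52 × 9.6 = 4.992 now.
Offer 0 < 4.992, so country B rejects.

Reject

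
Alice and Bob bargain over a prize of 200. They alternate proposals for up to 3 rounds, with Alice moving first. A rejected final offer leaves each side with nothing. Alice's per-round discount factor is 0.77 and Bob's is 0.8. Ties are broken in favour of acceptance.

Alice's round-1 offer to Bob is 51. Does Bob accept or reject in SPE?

Accept

Work out Bob's continuation value if the offer is rejected.
Round 3 (Alice proposes): rejection yields 0 for Bob; Alice offers 0 and keeps 200.
Round 2 (Bob proposes): Alice can get 200 next round, worth 0.77 × 200 = 154 now, so Bob offers 154, keeping 46.
So by rejecting in round 1, Bob gets 46 next round, worth 0.8 × 46 = 36.8 now.
Offer 51 ≥ 36.8, so Bob accepts.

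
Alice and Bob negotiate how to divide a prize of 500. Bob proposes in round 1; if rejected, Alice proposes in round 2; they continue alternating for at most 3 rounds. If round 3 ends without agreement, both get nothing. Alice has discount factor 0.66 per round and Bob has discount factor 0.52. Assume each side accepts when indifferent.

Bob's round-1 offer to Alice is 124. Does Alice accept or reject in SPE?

Reject

Round 3 (Bob proposes): Alice will accept anything ≥ 0, so Bob offers 0 and keeps 500.
Round 2 (Alice proposes): Bob can get 500 next round, worth 0.52 × 500 = 260 now, so Alice offers 260, keeping 240.
So by rejecting in round 1, Alice gets 240 next round, worth 0.66 × 240 = 158.4 now.
Offer 124 < 158.4, so Alice rejects.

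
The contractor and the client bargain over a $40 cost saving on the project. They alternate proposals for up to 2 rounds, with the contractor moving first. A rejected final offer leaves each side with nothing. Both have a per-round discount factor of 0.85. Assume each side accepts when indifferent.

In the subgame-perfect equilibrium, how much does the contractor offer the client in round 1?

34

By backward induction:
Round 2 (the client proposes): the contractor will accept anything ≥ 0, so the client offers 0 and keeps 40.
Round 1 (the contractor proposes): the client can get 40 next round, worth 0.85 × 40 = 34 now, so the contractor offers 34, keeping 6.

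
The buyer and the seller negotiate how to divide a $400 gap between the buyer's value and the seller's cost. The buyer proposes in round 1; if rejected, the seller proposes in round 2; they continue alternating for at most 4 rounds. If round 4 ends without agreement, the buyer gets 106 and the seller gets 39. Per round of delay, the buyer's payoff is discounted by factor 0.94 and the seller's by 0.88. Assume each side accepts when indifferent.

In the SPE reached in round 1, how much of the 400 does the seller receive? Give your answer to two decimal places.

Round 4 (the seller proposes): the buyer gets 106 if talks fail, so the seller offers 106 and keeps 294.
Round 3 (the buyer proposes): the seller can get 294 next round, worth 0.88 × 294 = 258.72 now. The buyer offers 258.72 and keeps 400 − 258.72 = 141.28.
Round 2 (the seller proposes): the buyer can get 141.28 next round, worth 0.94 × 141.28 = 132.8032 now; the seller offers that and keeps 267.1968.
Round 1 (the buyer proposes): the seller can get 267.1968 next round, worth 0.88 × 267.1968 = 235.133184 now. The buyer offers 235.133184 and keeps 400 − 235.133184 = 164.866816.

235.13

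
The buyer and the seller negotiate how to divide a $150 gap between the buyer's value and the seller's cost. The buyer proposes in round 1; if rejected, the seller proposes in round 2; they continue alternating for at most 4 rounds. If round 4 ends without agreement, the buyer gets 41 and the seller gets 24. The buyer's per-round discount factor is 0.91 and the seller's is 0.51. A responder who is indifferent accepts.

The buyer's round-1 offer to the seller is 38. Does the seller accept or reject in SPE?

Round 4 (the seller proposes): the buyer gets 41 if talks fail, so the seller offers 41 and keeps 109.
Round 3 (the buyer proposes): the seller can get 109 next round, worth 0.51 × 109 = 55.59 now; the buyer offers that and keeps 94.41.
Round 2 (the seller proposes): the buyer can get 94.41 next round, worth 0.91 × 94.41 = 85.9131 now. The seller offers 85.9131 and keeps 150 − 85.9131 = 64.0869.
So by rejecting in round 1, the seller gets 64.0869 next round, worth 0.51 × 64.0869 = 32.684319 now.
Offer 38 ≥ 32.684319, so the seller accepts.

Accept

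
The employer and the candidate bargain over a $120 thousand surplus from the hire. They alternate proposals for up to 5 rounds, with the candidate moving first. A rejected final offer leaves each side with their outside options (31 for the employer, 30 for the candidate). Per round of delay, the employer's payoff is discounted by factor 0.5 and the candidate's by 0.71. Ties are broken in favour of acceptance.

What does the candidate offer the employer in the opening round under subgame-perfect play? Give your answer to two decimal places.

Round 5 (the candidate proposes): the employer gets 31 if talks fail, so the candidate offers 31 and keeps 89.
Round 4 (the employer proposes): the candidate can get 89 next round, worth 0.71 × 89 = 63.19 now, so the employer offers 63.19, keeping 56.81.
Round 3 (the candidate proposes): the employer can get 56.81 next round, worth 0.5 × 56.81 = 28.405 now; the candidate offers that and keeps 91.595.
Round 2 (the employer proposes): the candidate can get 91.595 next round, worth 0.71 × 91.595 = 65.03245 now. The employer offers 65.03245 and keeps 120 − 65.03245 = 54.96755.
Round 1 (the candidate proposes): the employer can get 54.96755 next round, worth 0.5 × 54.96755 = 27.483775 now. The candidate offers 27.483775 and keeps 120 − 27.483775 = 92.516225.

27.48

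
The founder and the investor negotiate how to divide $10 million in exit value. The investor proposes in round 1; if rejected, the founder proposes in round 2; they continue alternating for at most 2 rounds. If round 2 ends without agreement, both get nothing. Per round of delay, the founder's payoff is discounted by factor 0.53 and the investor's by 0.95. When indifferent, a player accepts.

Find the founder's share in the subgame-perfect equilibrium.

Round 2 (the founder proposes): the investor will accept anything ≥ 0, so the founder offers 0 and keeps 10.
Round 1 (the investor proposes): the founder can get 10 next round, worth 0.53 × 10 = 5.3 now, so the investor offers 5.3, keeping 4.7.

5.3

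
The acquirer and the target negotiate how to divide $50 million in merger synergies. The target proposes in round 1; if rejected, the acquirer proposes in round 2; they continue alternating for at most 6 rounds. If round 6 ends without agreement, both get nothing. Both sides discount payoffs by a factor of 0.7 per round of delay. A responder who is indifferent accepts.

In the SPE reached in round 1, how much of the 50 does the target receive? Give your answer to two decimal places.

25.95

Solve by backward induction from round 6.
Round 6 (the acquirer proposes): the target will accept anything ≥ 0, so the acquirer offers 0 and keeps 50.
Round 5 (the target proposes): the acquirer can get 50 next round, worth 0.7 × 50 = 35 now, so the target offers 35, keeping 15.
Round 4 (the acquirer proposes): the target can get 15 next round, worth 0.7 × 15 = 10.5 now. The acquirer offers 10.5 and keeps 50 − 10.5 = 39.5.
Round 3 (the target proposes): the acquirer can get 39.5 next round, worth 0.7 × 39.5 = 27.65 now, so the target offers 27.65, keeping 22.35.
Round 2 (the acquirer proposes): the target can get 22.35 next round, worth 0.7 × 22.35 = 15.645 now, so the acquirer offers 15.645, keeping 34.355.
Round 1 (the target proposes): the acquirer can get 34.355 next round, worth 0.7 × 34.355 = 24.0485 now. The target offers 24.0485 and keeps 50 − 24.0485 = 25.9515.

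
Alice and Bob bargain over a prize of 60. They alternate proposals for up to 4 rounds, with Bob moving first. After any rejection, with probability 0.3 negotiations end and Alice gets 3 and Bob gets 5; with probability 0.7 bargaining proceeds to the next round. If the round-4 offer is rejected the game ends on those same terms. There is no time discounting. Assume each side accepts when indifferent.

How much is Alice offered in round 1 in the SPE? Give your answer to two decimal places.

31.76

By backward induction:
Round 4 (Alice proposes): Bob gets 5 if talks fail, so Alice offers 5 and keeps 55.
Round 3 (Bob proposes): rejecting gives Alice an expected 0.7 × 55 + 0.3 × 3 = 39.4. Bob offers 39.4 and keeps 60 − 39.4 = 20.6.
Round 2 (Alice proposes): rejecting gives Bob an expected 0.7 × 20.6 + 0.3 × 5 = 15.92; Alice offers that and keeps 44.08.
Round 1 (Bob proposes): rejecting gives Alice an expected 0.7 × 44.08 + 0.3 × 3 = 31.756, so Bob offers 31.756, keeping 28.244.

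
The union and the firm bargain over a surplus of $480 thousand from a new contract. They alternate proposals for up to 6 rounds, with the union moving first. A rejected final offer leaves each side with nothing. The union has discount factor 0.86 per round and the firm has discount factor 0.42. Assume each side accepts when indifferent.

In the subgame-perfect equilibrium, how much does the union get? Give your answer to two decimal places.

Round 6 (the firm proposes): rejection yields 0 for the union; the firm offers 0 and keeps 480.
Round 5 (the union proposes): the firm can get 480 next round, worth 0.42 × 480 = 201.6 now; the union offers that and keeps 278.4.
Round 4 (the firm proposes): the union can get 278.4 next round, worth 0.86 × 278.4 = 239.424 now; the firm offers that and keeps 240.576.
Round 3 (the union proposes): the firm can get 240.576 next round, worth 0.42 × 240.576 = 101.04192 now, so the union offers 101.04192, keeping 378.95808.
Round 2 (the firm proposes): the union can get 378.95808 next round, worth 0.86 × 378.95808 = 325.9039488 now. The firm offers 325.9039488 and keeps 480 − 325.9039488 = 154.0960512.
Round 1 (the union proposes): the firm can get 154.0960512 next round, worth 0.42 × 154.0960512 = 64.720341504 now. The union offers 64.720341504 and keeps 480 − 64.720341504 = 415.279658496.

415.28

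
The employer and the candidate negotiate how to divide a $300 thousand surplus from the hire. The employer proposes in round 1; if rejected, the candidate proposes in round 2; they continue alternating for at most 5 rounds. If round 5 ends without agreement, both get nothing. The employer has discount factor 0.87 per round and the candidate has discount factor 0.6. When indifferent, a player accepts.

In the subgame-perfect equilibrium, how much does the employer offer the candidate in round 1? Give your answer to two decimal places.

35.61

Round 5 (the employer proposes): rejection yields 0 for the candidate; the employer offers 0 and keeps 300.
Round 4 (the candidate proposes): the employer can get 300 next round, worth 0.87 × 300 = 261 now; the candidate offers that and keeps 39.
Round 3 (the employer proposes): the candidate can get 39 next round, worth 0.6 × 39 = 23.4 now, so the employer offers 23.4, keeping 276.6.
Round 2 (the candidate proposes): the employer can get 276.6 next round, worth 0.87 × 276.6 = 240.642 now; the candidate offers that and keeps 59.358.
Round 1 (the employer proposes): the candidate can get 59.358 next round, worth 0.6 × 59.358 = 35.6148 now. The employer offers 35.6148 and keeps 300 − 35.6148 = 264.3852.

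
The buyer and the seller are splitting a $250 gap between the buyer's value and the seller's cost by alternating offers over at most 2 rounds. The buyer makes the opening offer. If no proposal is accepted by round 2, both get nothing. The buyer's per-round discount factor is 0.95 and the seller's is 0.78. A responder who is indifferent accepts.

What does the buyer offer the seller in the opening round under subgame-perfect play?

195

Round 2 (the seller proposes): rejection yields 0 for the buyer; the seller offers 0 and keeps 250.
Round 1 (the buyer proposes): the seller can get 250 next round, worth 0.78 × 250 = 195 now, so the buyer offers 195, keeping 55.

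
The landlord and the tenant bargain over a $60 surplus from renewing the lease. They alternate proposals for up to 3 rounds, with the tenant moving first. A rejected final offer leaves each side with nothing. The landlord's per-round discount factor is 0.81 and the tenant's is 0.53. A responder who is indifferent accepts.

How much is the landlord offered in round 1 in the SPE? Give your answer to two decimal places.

Round 3 (the tenant proposes): rejection yields 0 for the landlord; the tenant offers 0 and keeps 60.
Round 2 (the landlord proposes): the tenant can get 60 next round, worth 0.53 × 60 = 31.8 now, so the landlord offers 31.8, keeping 28.2.
Round 1 (the tenant proposes): the landlord can get 28.2 next round, worth 0.81 × 28.2 = 22.842 now, so the tenant offers 22.842, keeping 37.158.

22.84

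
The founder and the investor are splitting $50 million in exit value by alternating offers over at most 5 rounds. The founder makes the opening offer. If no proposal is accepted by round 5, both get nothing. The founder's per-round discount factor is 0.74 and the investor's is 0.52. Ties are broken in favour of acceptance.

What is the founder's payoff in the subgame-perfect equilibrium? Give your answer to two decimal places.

Round 5 (the founder proposes): the investor will accept anything ≥ 0, so the founder offers 0 and keeps 50.
Round 4 (the investor proposes): the founder can get 50 next round, worth 0.74 × 50 = 37 now; the investor offers that and keeps 13.
Round 3 (the founder proposes): the investor can get 13 next round, worth 0.52 × 13 = 6.76 now; the founder offers that and keeps 43.24.
Round 2 (the investor proposes): the founder can get 43.24 next round, worth 0.74 × 43.24 = 31.9976 now, so the investor offers 31.9976, keeping 18.0024.
Round 1 (the founder proposes): the investor can get 18.0024 next round, worth 0.52 × 18.0024 = 9.361248 now; the founder offers that and keeps 40.638752.

40.64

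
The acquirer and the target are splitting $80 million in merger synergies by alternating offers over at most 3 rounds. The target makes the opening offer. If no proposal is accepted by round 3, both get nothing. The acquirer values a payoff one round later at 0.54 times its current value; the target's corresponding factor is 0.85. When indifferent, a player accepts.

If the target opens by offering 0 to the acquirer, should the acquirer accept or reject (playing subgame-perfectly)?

Reject

Round 3 (the target proposes): rejection yields 0 for the acquirer; the target offers 0 and keeps 80.
Round 2 (the acquirer proposes): the target can get 80 next round, worth 0.85 × 80 = 68 now, so the acquirer offers 68, keeping 12.
So by rejecting in round 1, the acquirer gets 12 next round, worth 0.54 × 12 = 6.48 now.
Offer 0 < 6.48, so the acquirer rejects.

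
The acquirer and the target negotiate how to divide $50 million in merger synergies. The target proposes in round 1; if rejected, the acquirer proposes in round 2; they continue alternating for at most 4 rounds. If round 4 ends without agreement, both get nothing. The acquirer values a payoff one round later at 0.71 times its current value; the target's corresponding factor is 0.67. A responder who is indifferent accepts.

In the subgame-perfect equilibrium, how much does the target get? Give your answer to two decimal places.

Work backward from the last round.
Round 4 (the acquirer proposes): the target will accept anything ≥ 0, so the acquirer offers 0 and keeps 50.
Round 3 (the target proposes): the acquirer can get 50 next round, worth 0.71 × 50 = 35.5 now, so the target offers 35.5, keeping 14.5.
Round 2 (the acquirer proposes): the target can get 14.5 next round, worth 0.67 × 14.5 = 9.715 now. The acquirer offers 9.715 and keeps 50 − 9.715 = 40.285.
Round 1 (the target proposes): the acquirer can get 40.285 next round, worth 0.71 × 40.285 = 28.60235 now; the target offers that and keeps 21.39765.

21.40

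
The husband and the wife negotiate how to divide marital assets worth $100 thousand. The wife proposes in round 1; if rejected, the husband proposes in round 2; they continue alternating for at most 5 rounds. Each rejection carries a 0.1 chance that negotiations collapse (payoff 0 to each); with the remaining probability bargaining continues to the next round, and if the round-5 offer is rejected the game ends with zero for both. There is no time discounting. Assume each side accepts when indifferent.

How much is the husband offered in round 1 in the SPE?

16.29

By backward induction:
Round 5 (the wife proposes): rejection yields 0 for the husband; the wife offers 0 and keeps 100.
Round 4 (the husband proposes): rejecting gives the wife an expected 0.9 × 100 = 90; the husband offers that and keeps 10.
Round 3 (the wife proposes): rejecting gives the husband an expected 0.9 × 10 = 9, so the wife offers 9, keeping 91.
Round 2 (the husband proposes): rejecting gives the wife an expected 0.9 × 91 = 81.9. The husband offers 81.9 and keeps 100 − 81.9 = 18.1.
Round 1 (the wife proposes): rejecting gives the husband an expected 0.9 × 18.1 = 16.29, so the wife offers 16.29, keeping 83.71.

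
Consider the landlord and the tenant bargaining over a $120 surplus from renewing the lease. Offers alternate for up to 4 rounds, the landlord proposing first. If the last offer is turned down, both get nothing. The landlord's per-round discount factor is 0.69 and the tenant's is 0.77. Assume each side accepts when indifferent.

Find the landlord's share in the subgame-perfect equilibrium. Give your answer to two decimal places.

Round 4 (the tenant proposes): rejection yields 0 for the landlord; the tenant offers 0 and keeps 120.
Round 3 (the landlord proposes): the tenant can get 120 next round, worth 0.77 × 120 = 92.4 now; the landlord offers that and keeps 27.6.
Round 2 (the tenant proposes): the landlord can get 27.6 next round, worth 0.69 × 27.6 = 19.044 now, so the tenant offers 19.044, keeping 100.956.
Round 1 (the landlord proposes): the tenant can get 100.956 next round, worth 0.77 × 100.956 = 77.73612 now. The landlord offers 77.73612 and keeps 120 − 77.73612 = 42.26388.

42.26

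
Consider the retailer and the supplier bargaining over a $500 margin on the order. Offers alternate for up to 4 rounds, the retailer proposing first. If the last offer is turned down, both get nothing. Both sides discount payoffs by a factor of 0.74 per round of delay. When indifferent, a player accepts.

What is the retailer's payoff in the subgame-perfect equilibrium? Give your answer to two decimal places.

Round 4 (the supplier proposes): the retailer will accept anything ≥ 0, so the supplier offers 0 and keeps 500.
Round 3 (the retailer proposes): the supplier can get 500 next round, worth 0.74 × 500 = 370 now. The retailer offers 370 and keeps 500 − 370 = 130.
Round 2 (the supplier proposes): the retailer can get 130 next round, worth 0.74 × 130 = 96.2 now, so the supplier offers 96.2, keeping 403.8.
Round 1 (the retailer proposes): the supplier can get 403.8 next round, worth 0.74 × 403.8 = 298.812 now; the retailer offers that and keeps 201.188.

201.19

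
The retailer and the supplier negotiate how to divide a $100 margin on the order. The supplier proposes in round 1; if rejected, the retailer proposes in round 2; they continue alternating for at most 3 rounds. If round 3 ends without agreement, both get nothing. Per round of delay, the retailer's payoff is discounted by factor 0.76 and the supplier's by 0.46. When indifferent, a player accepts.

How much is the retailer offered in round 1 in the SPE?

41.04

Round 3 (the supplier proposes): rejection yields 0 for the retailer; the supplier offers 0 and keeps 100.
Round 2 (the retailer proposes): the supplier can get 100 next round, worth 0.46 × 100 = 46 now; the retailer offers that and keeps 54.
Round 1 (the supplier proposes): the retailer can get 54 next round, worth 0.76 × 54 = 41.04 now; the supplier offers that and keeps 58.96.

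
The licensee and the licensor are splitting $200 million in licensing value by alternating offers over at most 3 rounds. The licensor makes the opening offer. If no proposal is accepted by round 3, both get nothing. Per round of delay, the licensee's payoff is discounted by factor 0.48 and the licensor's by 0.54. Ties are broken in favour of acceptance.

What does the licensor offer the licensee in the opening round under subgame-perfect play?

Round 3 (the licensor proposes): rejection yields 0 for the licensee; the licensor offers 0 and keeps 200.
Round 2 (the licensee proposes): the licensor can get 200 next round, worth 0.54 × 200 = 108 now; the licensee offers that and keeps 92.
Round 1 (the licensor proposes): the licensee can get 92 next round, worth 0.48 × 92 = 44.16 now. The licensor offers 44.16 and keeps 200 − 44.16 = 155.84.

44.16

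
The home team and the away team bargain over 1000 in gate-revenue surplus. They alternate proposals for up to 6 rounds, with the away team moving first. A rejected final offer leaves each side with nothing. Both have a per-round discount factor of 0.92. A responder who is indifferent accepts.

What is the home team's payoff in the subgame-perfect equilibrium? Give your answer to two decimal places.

794.98

Round 6 (the home team proposes): the away team will accept anything ≥ 0, so the home team offers 0 and keeps 1000.
Round 5 (the away team proposes): the home team can get 1000 next round, worth 0.92 × 1000 = 920 now, so the away team offers 920, keeping 80.
Round 4 (the home team proposes): the away team can get 80 next round, worth 0.92 × 80 = 73.6 now, so the home team offers 73.6, keeping 926.4.
Round 3 (the away team proposes): the home team can get 926.4 next round, worth 0.92 × 926.4 = 852.288 now. The away team offers 852.288 and keeps 1000 − 852.288 = 147.712.
Round 2 (the home team proposes): the away team can get 147.712 next round, worth 0.92 × 147.712 = 135.89504 now; the home team offers that and keeps 864.10496.
Round 1 (the away team proposes): the home team can get 864.10496 next round, worth 0.92 × 864.10496 = 794.9765632 now. The away team offers 794.9765632 and keeps 1000 − 794.9765632 = 205.0234368.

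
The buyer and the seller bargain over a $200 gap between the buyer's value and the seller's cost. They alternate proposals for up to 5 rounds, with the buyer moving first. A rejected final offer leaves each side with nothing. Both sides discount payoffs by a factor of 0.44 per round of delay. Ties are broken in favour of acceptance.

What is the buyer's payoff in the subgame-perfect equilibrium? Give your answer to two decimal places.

141.18

Round 5 (the buyer proposes): rejection yields 0 for the seller; the buyer offers 0 and keeps 200.
Round 4 (the seller proposes): the buyer can get 200 next round, worth 0.44 × 200 = 88 now, so the seller offers 88, keeping 112.
Round 3 (the buyer proposes): the seller can get 112 next round, worth 0.44 × 112 = 49.28 now. The buyer offers 49.28 and keeps 200 − 49.28 = 150.72.
Round 2 (the seller proposes): the buyer can get 150.72 next round, worth 0.44 × 150.72 = 66.3168 now. The seller offers 66.3168 and keeps 200 − 66.3168 = 133.6832.
Round 1 (the buyer proposes): the seller can get 133.6832 next round, worth 0.44 × 133.6832 = 58.820608 now. The buyer offers 58.820608 and keeps 200 − 58.820608 = 141.179392.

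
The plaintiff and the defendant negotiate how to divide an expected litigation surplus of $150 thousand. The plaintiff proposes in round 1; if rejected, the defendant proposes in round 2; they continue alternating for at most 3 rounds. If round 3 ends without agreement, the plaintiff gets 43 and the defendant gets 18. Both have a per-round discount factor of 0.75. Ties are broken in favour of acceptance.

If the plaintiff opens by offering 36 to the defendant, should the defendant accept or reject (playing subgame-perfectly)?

Round 3 (the plaintiff proposes): the defendant gets 18 if talks fail, so the plaintiff offers 18 and keeps 132.
Round 2 (the defendant proposes): the plaintiff can get 132 next round, worth 0.75 × 132 = 99 now; the defendant offers that and keeps 51.
So by rejecting in round 1, the defendant gets 51 next round, worth 0.75 × 51 = 38.25 now.
Offer 36 < 38.25, so the defendant rejects.

Reject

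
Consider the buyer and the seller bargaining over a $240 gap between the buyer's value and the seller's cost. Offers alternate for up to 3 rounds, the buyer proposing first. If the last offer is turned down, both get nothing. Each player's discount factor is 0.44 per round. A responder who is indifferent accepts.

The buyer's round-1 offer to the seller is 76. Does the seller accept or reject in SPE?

Round 3 (the buyer proposes): rejection yields 0 for the seller; the buyer offers 0 and keeps 240.
Round 2 (the seller proposes): the buyer can get 240 next round, worth 0.44 × 240 = 105.6 now. The seller offers 105.6 and keeps 240 − 105.6 = 134.4.
So by rejecting in round 1, the seller gets 134.4 next round, worth 0.44 × 134.4 = 59.136 now.
Offer 76 ≥ 59.136, so the seller accepts.

Accept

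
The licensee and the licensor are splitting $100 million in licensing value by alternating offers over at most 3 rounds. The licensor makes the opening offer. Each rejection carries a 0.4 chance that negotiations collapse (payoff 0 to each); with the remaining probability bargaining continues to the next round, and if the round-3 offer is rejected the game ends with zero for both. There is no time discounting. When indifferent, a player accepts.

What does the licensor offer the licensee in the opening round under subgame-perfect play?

24

Round 3 (the licensor proposes): rejection yields 0 for the licensee; the licensor offers 0 and keeps 100.
Round 2 (the licensee proposes): rejecting gives the licensor an expected 0.6 × 100 = 60. The licensee offers 60 and keeps 100 − 60 = 40.
Round 1 (the licensor proposes): rejecting gives the licensee an expected 0.6 × 40 = 24. The licensor offers 24 and keeps 100 − 24 = 76.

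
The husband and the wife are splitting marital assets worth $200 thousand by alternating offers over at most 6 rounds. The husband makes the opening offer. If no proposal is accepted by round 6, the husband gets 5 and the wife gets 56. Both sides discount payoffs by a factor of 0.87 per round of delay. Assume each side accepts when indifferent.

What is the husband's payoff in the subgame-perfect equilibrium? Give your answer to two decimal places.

63.07

Work backward from the last round.
Round 6 (the wife proposes): the husband gets 5 if talks fail, so the wife offers 5 and keeps 195.
Round 5 (the husband proposes): the wife can get 195 next round, worth 0.87 × 195 = 169.65 now. The husband offers 169.65 and keeps 200 − 169.65 = 30.35.
Round 4 (the wife proposes): the husband can get 30.35 next round, worth 0.87 × 30.35 = 26.4045 now; the wife offers that and keeps 173.5955.
Round 3 (the husband proposes): the wife can get 173.5955 next round, worth 0.87 × 173.5955 = 151.028085 now, so the husband offers 151.028085, keeping 48.971915.
Round 2 (the wife proposes): the husband can get 48.971915 next round, worth 0.87 × 48.971915 = 42.60556605 now; the wife offers that and keeps 157.39443395.
Round 1 (the husband proposes): the wife can get 157.39443395 next round, worth 0.87 × 157.39443395 = 136.9331575365 now. The husband offers 136.9331575365 and keeps 200 − 136.9331575365 = 63.0668424635.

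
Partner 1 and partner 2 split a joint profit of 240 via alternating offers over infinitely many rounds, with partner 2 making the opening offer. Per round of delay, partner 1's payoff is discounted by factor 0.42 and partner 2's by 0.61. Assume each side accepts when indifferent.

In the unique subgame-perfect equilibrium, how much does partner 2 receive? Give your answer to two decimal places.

In a stationary SPE each proposer offers the other exactly their discounted continuation value.
If partner 2 keeps x when proposing and partner 1 keeps y when proposing, then x = 240 − 0.42y and y = 240 − 0.61x.
Solving: x = 240(1 − 0.42) / (1 − 0.61·0.42) = 139.2 / 0.7438 ≈ 187.1471.
Partner 1 gets 240 − 187.1471 ≈ 52.8529.

187.15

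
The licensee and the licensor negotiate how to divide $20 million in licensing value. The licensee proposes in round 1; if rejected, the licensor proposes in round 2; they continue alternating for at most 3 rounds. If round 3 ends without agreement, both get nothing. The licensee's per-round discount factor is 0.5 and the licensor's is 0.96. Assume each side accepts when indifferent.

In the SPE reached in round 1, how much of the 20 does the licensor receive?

9.6

By backward induction:
Round 3 (the licensee proposes): rejection yields 0 for the licensor; the licensee offers 0 and keeps 20.
Round 2 (the licensor proposes): the licensee can get 20 next round, worth 0.5 × 20 = 10 now. The licensor offers 10 and keeps 20 − 10 = 10.
Round 1 (the licensee proposes): the licensor can get 10 next round, worth 0.96 × 10 = 9.6 now, so the licensee offers 9.6, keeping 10.4.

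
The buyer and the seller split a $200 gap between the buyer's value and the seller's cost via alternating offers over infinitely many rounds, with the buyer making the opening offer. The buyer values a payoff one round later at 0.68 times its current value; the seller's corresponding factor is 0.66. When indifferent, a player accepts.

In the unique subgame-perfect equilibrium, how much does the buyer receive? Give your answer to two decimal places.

Let x be the buyer's share when the buyer proposes and y be the seller's share when the seller proposes.
The seller accepts iff offered ≥ 0.66·y, so x = 200 − 0.66y. Symmetrically y = 200 − 0.68x.
Substituting: x = 200 − 0.66(200 − 0.68x), giving x(1 − 0.68·0.66) = 200(1 − 0.66).
So x = 200 × 0.34 / 0.5512 ≈ 123.3672, and the seller receives 200 − x ≈ 76.6328.

123.37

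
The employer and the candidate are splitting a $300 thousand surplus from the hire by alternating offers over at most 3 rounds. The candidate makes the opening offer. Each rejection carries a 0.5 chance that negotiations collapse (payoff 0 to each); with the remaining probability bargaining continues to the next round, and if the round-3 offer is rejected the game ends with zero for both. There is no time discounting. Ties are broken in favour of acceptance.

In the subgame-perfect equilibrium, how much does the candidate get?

225

Round 3 (the candidate proposes): rejection yields 0 for the employer; the candidate offers 0 and keeps 300.
Round 2 (the employer proposes): rejecting gives the candidate an expected 0.5 × 300 = 150, so the employer offers 150, keeping 150.
Round 1 (the candidate proposes): rejecting gives the employer an expected 0.5 × 150 = 75; the candidate offers that and keeps 225.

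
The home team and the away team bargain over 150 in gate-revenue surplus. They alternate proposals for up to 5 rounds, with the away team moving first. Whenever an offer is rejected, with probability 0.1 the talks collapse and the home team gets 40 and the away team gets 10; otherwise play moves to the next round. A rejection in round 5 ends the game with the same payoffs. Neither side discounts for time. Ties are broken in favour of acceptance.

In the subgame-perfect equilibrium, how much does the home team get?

56.29

Round 5 (the away team proposes): the home team gets 40 if talks fail, so the away team offers 40 and keeps 110.
Round 4 (the home team proposes): rejecting gives the away team an expected 0.9 × 110 + 0.1 × 10 = 100; the home team offers that and keeps 50.
Round 3 (the away team proposes): rejecting gives the home team an expected 0.9 × 50 + 0.1 × 40 = 49; the away team offers that and keeps 101.
Round 2 (the home team proposes): rejecting gives the away team an expected 0.9 × 101 + 0.1 × 10 = 91.9. The home team offers 91.9 and keeps 150 − 91.9 = 58.1.
Round 1 (the away team proposes): rejecting gives the home team an expected 0.9 × 58.1 + 0.1 × 40 = 56.29. The away team offers 56.29 and keeps 150 − 56.29 = 93.71.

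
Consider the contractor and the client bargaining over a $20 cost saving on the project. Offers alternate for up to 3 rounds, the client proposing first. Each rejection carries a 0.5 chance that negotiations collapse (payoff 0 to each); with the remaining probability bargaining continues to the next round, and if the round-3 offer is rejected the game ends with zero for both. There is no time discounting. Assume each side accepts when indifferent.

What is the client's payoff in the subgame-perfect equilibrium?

Round 3 (the client proposes): the contractor will accept anything ≥ 0, so the client offers 0 and keeps 20.
Round 2 (the contractor proposes): rejecting gives the client an expected 0.5 × 20 = 10, so the contractor offers 10, keeping 10.
Round 1 (the client proposes): rejecting gives the contractor an expected 0.5 × 10 = 5. The client offers 5 and keeps 20 − 5 = 15.

15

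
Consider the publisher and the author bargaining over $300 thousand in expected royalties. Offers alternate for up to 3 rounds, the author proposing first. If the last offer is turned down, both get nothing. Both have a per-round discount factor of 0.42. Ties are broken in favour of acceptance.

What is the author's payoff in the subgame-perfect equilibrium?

226.92

Round 3 (the author proposes): rejection yields 0 for the publisher; the author offers 0 and keeps 300.
Round 2 (the publisher proposes): the author can get 300 next round, worth 0.42 × 300 = 126 now; the publisher offers that and keeps 174.
Round 1 (the author proposes): the publisher can get 174 next round, worth 0.42 × 174 = 73.08 now. The author offers 73.08 and keeps 300 − 73.08 = 226.92.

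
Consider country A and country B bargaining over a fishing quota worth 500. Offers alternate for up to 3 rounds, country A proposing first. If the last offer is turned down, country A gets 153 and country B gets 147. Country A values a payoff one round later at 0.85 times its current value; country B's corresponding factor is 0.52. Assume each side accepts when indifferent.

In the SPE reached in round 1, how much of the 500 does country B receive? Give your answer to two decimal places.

By backward induction:
Round 3 (country A proposes): country B gets 147 if talks fail, so country A offers 147 and keeps 353.
Round 2 (country B proposes): country A can get 353 next round, worth 0.85 × 353 = 300.05 now, so country B offers 300.05, keeping 199.95.
Round 1 (country A proposes): country B can get 199.95 next round, worth 0.52 × 199.95 = 103.974 now; country A offers that and keeps 396.026.

103.97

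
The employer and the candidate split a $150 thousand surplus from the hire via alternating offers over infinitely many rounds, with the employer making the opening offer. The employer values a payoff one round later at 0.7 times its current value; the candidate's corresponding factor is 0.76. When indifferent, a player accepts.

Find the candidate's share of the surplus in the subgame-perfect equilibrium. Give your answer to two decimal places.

In a stationary SPE each proposer offers the other exactly their discounted continuation value.
If the employer keeps x when proposing and the candidate keeps y when proposing, then x = 150 − 0.76y and y = 150 − 0.7x.
Solving: x = 150(1 − 0.76) / (1 − 0.7·0.76) = 36 / 0.468 ≈ 76.9231.
The candidate gets 150 − 76.9231 ≈ 73.0769.

73.08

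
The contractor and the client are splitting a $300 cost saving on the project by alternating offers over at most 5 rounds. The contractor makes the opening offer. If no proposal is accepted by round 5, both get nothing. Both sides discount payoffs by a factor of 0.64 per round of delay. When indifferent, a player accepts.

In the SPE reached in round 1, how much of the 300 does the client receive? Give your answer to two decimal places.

Round 5 (the contractor proposes): the client will accept anything ≥ 0, so the contractor offers 0 and keeps 300.
Round 4 (the client proposes): the contractor can get 300 next round, worth 0.64 × 300 = 192 now, so the client offers 192, keeping 108.
Round 3 (the contractor proposes): the client can get 108 next round, worth 0.64 × 108 = 69.12 now, so the contractor offers 69.12, keeping 230.88.
Round 2 (the client proposes): the contractor can get 230.88 next round, worth 0.64 × 230.88 = 147.7632 now, so the client offers 147.7632, keeping 152.2368.
Round 1 (the contractor proposes): the client can get 152.2368 next round, worth 0.64 × 152.2368 = 97.431552 now. The contractor offers 97.431552 and keeps 300 − 97.431552 = 202.568448.

97.43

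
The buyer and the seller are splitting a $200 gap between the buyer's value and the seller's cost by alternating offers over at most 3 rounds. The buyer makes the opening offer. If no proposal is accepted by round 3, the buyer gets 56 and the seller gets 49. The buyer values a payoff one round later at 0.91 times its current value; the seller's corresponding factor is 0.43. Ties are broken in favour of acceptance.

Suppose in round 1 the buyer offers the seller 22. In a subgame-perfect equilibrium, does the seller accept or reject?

Work out the seller's continuation value if the offer is rejected.
Round 3 (the buyer proposes): the seller gets 49 if talks fail, so the buyer offers 49 and keeps 151.
Round 2 (the seller proposes): the buyer can get 151 next round, worth 0.91 × 151 = 137.41 now. The seller offers 137.41 and keeps 200 − 137.41 = 62.59.
So by rejecting in round 1, the seller gets 62.59 next round, worth 0.43 × 62.59 = 26.9137 now.
Offer 22 < 26.9137, so the seller rejects.

Reject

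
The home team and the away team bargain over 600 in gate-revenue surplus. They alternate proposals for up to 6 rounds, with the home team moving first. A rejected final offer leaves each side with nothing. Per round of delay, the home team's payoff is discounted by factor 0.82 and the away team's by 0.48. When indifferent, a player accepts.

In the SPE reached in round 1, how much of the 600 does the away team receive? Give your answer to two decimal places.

Round 6 (the away team proposes): rejection yields 0 for the home team; the away team offers 0 and keeps 600.
Round 5 (the home team proposes): the away team can get 600 next round, worth 0.48 × 600 = 288 now. The home team offers 288 and keeps 600 − 288 = 312.
Round 4 (the away team proposes): the home team can get 312 next round, worth 0.82 × 312 = 255.84 now. The away team offers 255.84 and keeps 600 − 255.84 = 344.16.
Round 3 (the home team proposes): the away team can get 344.16 next round, worth 0.48 × 344.16 = 165.1968 now; the home team offers that and keeps 434.8032.
Round 2 (the away team proposes): the home team can get 434.8032 next round, worth 0.82 × 434.8032 = 356.538624 now. The away team offers 356.538624 and keeps 600 − 356.538624 = 243.461376.
Round 1 (the home team proposes): the away team can get 243.461376 next round, worth 0.48 × 243.461376 = 116.86146048 now. The home team offers 116.86146048 and keeps 600 − 116.86146048 = 483.13853952.

116.86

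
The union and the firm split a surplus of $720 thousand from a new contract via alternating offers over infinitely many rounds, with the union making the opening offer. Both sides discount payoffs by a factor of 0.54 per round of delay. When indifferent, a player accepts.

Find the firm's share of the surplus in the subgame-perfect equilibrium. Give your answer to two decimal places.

252.47

In a stationary SPE each proposer offers the other exactly their discounted continuation value.
If the union keeps x when proposing and the firm keeps y when proposing, then x = 720 − 0.54y and y = 720 − 0.54x.
Solving: x = 720(1 − 0.54) / (1 − 0.54·0.54) = 331.2 / 0.7084 ≈ 467.5325.
The firm gets 720 − 467.5325 ≈ 252.4675.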